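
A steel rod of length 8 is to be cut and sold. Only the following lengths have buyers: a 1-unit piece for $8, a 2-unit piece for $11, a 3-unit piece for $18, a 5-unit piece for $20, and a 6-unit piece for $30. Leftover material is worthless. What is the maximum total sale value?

Let f[k] be the best obtainable value from length k. For each k, try every first piece i and keep the best of price[i] + f[k−i].
f[1] = 8
f[2] = max(8+8, 11+0) = 16
f[3] = max(8+16, 11+8, 18+0) = 24
f[4] = max(8+24, 11+16, 18+8) = 32
f[5] = max(8+32, 11+24, 18+16, 20+0) = 40
f[6] = max(8+40, 11+32, 18+24, 20+8, 30+0) = 48
f[7] = max(8+48, 11+40, 18+32, 20+16, 30+8) = 56
f[8] = max(8+56, 11+48, 18+40, 20+24, 30+16) = 64
One optimal cutting: 1 + 1 + 1 + 1 + 1 + 1 + 1 + 1 → $64.

64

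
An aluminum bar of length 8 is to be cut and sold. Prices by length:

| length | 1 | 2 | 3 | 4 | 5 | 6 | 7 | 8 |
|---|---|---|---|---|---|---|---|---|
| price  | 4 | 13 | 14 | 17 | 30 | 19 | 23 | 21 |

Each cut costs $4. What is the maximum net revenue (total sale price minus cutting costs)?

40

Let v[k] be the best obtainable value from length k. For each k, try every first piece i and keep the best of price[i] + v[k−i] minus the 4 cut fee when i<k.
v[1] = 4
v[2] = 13
v[3] = 14
v[4] = 22  (first piece 2, then v[2]=13)
v[5] = 30
v[6] = 31  (first piece 2, then v[4]=22)
v[7] = 39  (first piece 2, then v[5]=30)
v[8] = 40  (first piece 2, then v[6]=31)
One optimal plan: pieces 2 + 2 + 2 + 2 (3 cuts) → $52 − $12 = $40.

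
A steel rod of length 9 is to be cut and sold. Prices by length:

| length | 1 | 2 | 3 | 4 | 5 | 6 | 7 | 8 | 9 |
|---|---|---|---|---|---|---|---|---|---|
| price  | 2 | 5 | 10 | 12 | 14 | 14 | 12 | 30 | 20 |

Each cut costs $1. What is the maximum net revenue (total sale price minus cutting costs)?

31

Let r[k] be the best obtainable value from length k. For each k, try every first piece i and keep the best of price[i] + r[k−i] minus the 1 cut fee when i<k.
r[1] = 2
r[2] = max(2+2-1, 5+0) = 5
r[3] = max(2+5-1, 5+2-1, 10+0) = 10
r[4] = max(2+10-1, 5+5-1, 10+2-1, 12+0) = 12
r[5] = max(2+12-1, 5+10-1, 10+5-1, 12+2-1, 14+0) = 14
r[6] = max(2+14-1, 5+12-1, 10+10-1, 12+5-1, 14+2-1, 14+0) = 19
r[7] = max(2+19-1, 5+14-1, 10+12-1, …, 14+2-1, 12+0) = 21
r[8] = max(2+21-1, 5+19-1, 10+14-1, …, 12+2-1, 30+0) = 30
r[9] = max(2+30-1, 5+21-1, 10+19-1, …, 30+2-1, 20+0) = 31
One optimal plan: pieces 8 + 1 (1 cut) → $32 − $1 = $31.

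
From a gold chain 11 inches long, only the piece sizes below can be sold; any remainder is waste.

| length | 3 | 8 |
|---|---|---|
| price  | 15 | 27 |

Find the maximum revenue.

Build r[k] bottom-up: r[k] = max over allowed piece i of (p[i] + r[k−i]).
r[1] = 0
r[2] = 0
r[3] = 15
r[4] = 15
r[5] = 15
r[6] = 30  (first piece 3, then r[3]=15)
r[7] = 30
r[8] = max(15+15, 27+0) = 30
r[9] = max(15+30, 27+0) = 45
r[10] = max(15+30, 27+0) = 45
r[11] = max(15+30, 27+15) = 45
One optimal cutting: pieces 3 + 3 + 3 with 2 inches of scrap → $45.

45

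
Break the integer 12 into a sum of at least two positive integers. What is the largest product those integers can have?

Fill g[k] for k=2..12: at each k try every first piece i and multiply by the better of (k−i) uncut or g[k−i].
g[2] = 1*max(1,0) = 1*1 = 1
g[3] = max(1*2, 2*1) = 2
g[4] = max(1*3, 2*2, 3*1) = 4
g[5] = max(1*4, 2*3, 3*2, 4*1) = 6
g[6] = max(1*6, 2*4, 3*3, 4*2, 5*1) = 9
g[7] = max(1*9, 2*6, 3*4, 4*3, 5*2, 6*1) = 12
g[8] = max(1*12, 2*9, 3*6, …, 6*2, 7*1) = 18
g[9] = max(1*18, 2*12, 3*9, …, 7*2, 8*1) = 27
g[10] = max(1*27, 2*18, 3*12, …, 8*2, 9*1) = 36
g[11] = max(1*36, 2*27, 3*18, …, 9*2, 10*1) = 54
g[12] = max(1*54, 2*36, 3*27, …, 10*2, 11*1) = 81
One optimal split: 3 + 3 + 3 + 3; product 3*3*3*3 = 81.

81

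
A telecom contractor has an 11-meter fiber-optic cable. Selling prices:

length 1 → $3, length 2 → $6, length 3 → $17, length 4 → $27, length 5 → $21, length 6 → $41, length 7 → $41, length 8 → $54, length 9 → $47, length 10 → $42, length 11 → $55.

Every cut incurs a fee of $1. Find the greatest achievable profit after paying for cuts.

Let net[k] be the best obtainable value from length k. For each k, try every first piece i and keep the best of price[i] + net[k−i] minus the 1 cut fee when i<k.
net[1] = 3
net[2] = max(3+3-1, 6+0) = 6
net[3] = max(3+6-1, 6+3-1, 17+0) = 17
net[4] = max(3+17-1, 6+6-1, 17+3-1, 27+0) = 27
net[5] = max(3+27-1, 6+17-1, 17+6-1, 27+3-1, 21+0) = 29
net[6] = max(3+29-1, 6+27-1, 17+17-1, 27+6-1, 21+3-1, 41+0) = 41
net[7] = max(3+41-1, 6+29-1, 17+27-1, …, 41+3-1, 41+0) = 43
net[8] = max(3+43-1, 6+41-1, 17+29-1, …, 41+3-1, 54+0) = 54
net[9] = max(3+54-1, 6+43-1, 17+41-1, …, 54+3-1, 47+0) = 57
net[10] = max(3+57-1, 6+54-1, 17+43-1, …, 47+3-1, 42+0) = 67
net[11] = max(3+67-1, 6+57-1, 17+54-1, …, 42+3-1, 55+0) = 70
One optimal plan: pieces 8 + 3 (1 cut) → $71 − $1 = $70.

70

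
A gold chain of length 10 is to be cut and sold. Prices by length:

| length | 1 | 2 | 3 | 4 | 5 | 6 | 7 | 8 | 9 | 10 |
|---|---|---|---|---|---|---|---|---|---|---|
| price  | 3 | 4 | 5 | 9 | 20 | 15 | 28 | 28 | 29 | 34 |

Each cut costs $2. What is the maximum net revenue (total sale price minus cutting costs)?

38

Let net[k] be the best obtainable value from length k. For each k, try every first piece i and keep the best of price[i] + net[k−i] minus the 2 cut fee when i<k.
net[1] = 3
net[2] = max(3+3-2, 4+0) = 4
net[3] = max(3+4-2, 4+3-2, 5+0) = 5
net[4] = max(3+5-2, 4+4-2, 5+3-2, 9+0) = 9
net[5] = max(3+9-2, 4+5-2, 5+4-2, 9+3-2, 20+0) = 20
net[6] = max(3+20-2, 4+9-2, 5+5-2, 9+4-2, 20+3-2, 15+0) = 21
net[7] = max(3+21-2, 4+20-2, 5+9-2, …, 15+3-2, 28+0) = 28
net[8] = max(3+28-2, 4+21-2, 5+20-2, …, 28+3-2, 28+0) = 29
net[9] = max(3+29-2, 4+28-2, 5+21-2, …, 28+3-2, 29+0) = 30
net[10] = max(3+30-2, 4+29-2, 5+28-2, …, 29+3-2, 34+0) = 38
One optimal plan: pieces 5 + 5 (1 cut) → $40 − $2 = $38.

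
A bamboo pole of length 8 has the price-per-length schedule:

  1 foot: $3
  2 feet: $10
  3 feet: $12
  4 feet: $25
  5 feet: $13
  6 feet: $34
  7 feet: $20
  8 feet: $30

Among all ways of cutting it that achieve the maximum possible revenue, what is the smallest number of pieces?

Consider every possible first cut. r[k] is the best of p[i]+r[k−i] over all sellable i≤k.
r[1] = 3
r[2] = 10
r[3] = 13  (first piece 1, then r[2]=10)
r[4] = 25
r[5] = 28  (first piece 1, then r[4]=25)
r[6] = 35  (first piece 2, then r[4]=25)
r[7] = 38  (first piece 1, then r[6]=35)
r[8] = 50  (first piece 4, then r[4]=25)
Maximum revenue is $50.
Now minimize piece count subject to staying optimal: for each k, pieces[k] = 1 + min over i with p[i]+r[k−i]=r[k] of pieces[k−i].
pieces[5] = 2
pieces[6] = 2
pieces[7] = 3
pieces[8] = 2

2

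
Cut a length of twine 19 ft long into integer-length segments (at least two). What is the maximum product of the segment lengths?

972

Fill prod[k] for k=2..19: at each k try every first piece i and multiply by the better of (k−i) uncut or prod[k−i].
prod[2] = 1·max(1,0) = 1·1 = 1
prod[3] = 1·max(2,1) = 1·2 = 2
prod[4] = 2·max(2,1) = 2·2 = 4
prod[5] = 2·max(3,2) = 2·3 = 6
prod[6] = 3·max(3,2) = 3·3 = 9
prod[7] = 2·max(5,6) = 2·6 = 12
prod[8] = 2·max(6,9) = 2·9 = 18
prod[9] = 3·max(6,9) = 3·9 = 27
prod[10] = 2·max(8,18) = 2·18 = 36
prod[11] = 2·max(9,27) = 2·27 = 54
prod[12] = 3·max(9,27) = 3·27 = 81
prod[13] = 2·max(11,54) = 2·54 = 108
prod[14] = 2·max(12,81) = 2·81 = 162
prod[15] = 3·max(12,81) = 3·81 = 243
prod[16] = 2·max(14,162) = 2·162 = 324
prod[17] = 2·max(15,243) = 2·243 = 486
prod[18] = 3·max(15,243) = 3·243 = 729
prod[19] = 2·max(17,486) = 2·486 = 972
One optimal split: 3 + 3 + 3 + 3 + 3 + 2 + 2; product 3·3·3·3·3·2·2 = 972.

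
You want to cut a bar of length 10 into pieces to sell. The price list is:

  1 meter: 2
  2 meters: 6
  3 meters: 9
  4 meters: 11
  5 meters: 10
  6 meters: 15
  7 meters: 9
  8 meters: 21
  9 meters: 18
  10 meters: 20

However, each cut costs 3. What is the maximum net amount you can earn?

Let net[k] be the best obtainable value from length k. For each k, try every first piece i and keep the best of price[i] + net[k−i] minus the 3 cut fee when i<k.
net[1] = 2
net[2] = 6
net[3] = 9
net[4] = 11
net[5] = 12  (first piece 2, then net[3]=9)
net[6] = 15  (first piece 3, then net[3]=9)
net[7] = 17  (first piece 3, then net[4]=11)
net[8] = 21
net[9] = 21  (first piece 3, then net[6]=15)
net[10] = 24  (first piece 2, then net[8]=21)
One optimal plan: pieces 8 + 2 (1 cut) → 27 − 3 = 24.

24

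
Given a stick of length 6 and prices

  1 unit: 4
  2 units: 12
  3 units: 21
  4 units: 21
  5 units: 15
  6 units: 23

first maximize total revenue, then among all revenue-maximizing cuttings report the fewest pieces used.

2

Consider every possible first cut. r[k] is the best of p[i]+r[k−i] over all sellable i≤k.
r[1] = 4
r[2] = max(4+4, 12+0) = 12
r[3] = max(4+12, 12+4, 21+0) = 21
r[4] = max(4+21, 12+12, 21+4, 21+0) = 25
r[5] = max(4+25, 12+21, 21+12, 21+4, 15+0) = 33
r[6] = max(4+33, 12+25, 21+21, 21+12, 15+4, 23+0) = 42
Maximum revenue is 42.
Now minimize piece count subject to staying optimal: for each k, pieces[k] = 1 + min over i with p[i]+r[k−i]=r[k] of pieces[k−i].
pieces[3] = 1
pieces[4] = 2
pieces[5] = 2
pieces[6] = 2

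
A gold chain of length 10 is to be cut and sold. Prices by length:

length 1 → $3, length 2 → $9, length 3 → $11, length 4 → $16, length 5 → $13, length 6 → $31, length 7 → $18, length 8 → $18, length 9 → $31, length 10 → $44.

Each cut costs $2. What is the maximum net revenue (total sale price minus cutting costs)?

45

Consider every possible first cut. v[k] is the best of p[i]+v[k−i] over all sellable i≤k, charging 2 whenever i<k.
v[1] = 3
v[2] = max(3+3-2, 9+0) = 9
v[3] = max(3+9-2, 9+3-2, 11+0) = 11
v[4] = max(3+11-2, 9+9-2, 11+3-2, 16+0) = 16
v[5] = max(3+16-2, 9+11-2, 11+9-2, 16+3-2, 13+0) = 18
v[6] = max(3+18-2, 9+16-2, 11+11-2, 16+9-2, 13+3-2, 31+0) = 31
v[7] = max(3+31-2, 9+18-2, 11+16-2, …, 31+3-2, 18+0) = 32
v[8] = max(3+32-2, 9+31-2, 11+18-2, …, 18+3-2, 18+0) = 38
v[9] = max(3+38-2, 9+32-2, 11+31-2, …, 18+3-2, 31+0) = 40
v[10] = max(3+40-2, 9+38-2, 11+32-2, …, 31+3-2, 44+0) = 45
One optimal plan: pieces 6 + 2 + 2 (2 cuts) → $49 − $4 = $45.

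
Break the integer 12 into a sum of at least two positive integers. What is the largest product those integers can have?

Fill f[k] for k=2..12: at each k try every first piece i and multiply by the better of (k−i) uncut or f[k−i].
Small cases: f[2]=1, f[3]=2, f[4]=4.
f[5] = 2×max(3,2) = 2×3 = 6
f[6] = 3×max(3,2) = 3×3 = 9
f[7] = 2×max(5,6) = 2×6 = 12
f[8] = 2×max(6,9) = 2×9 = 18
f[9] = 3×max(6,9) = 3×9 = 27
f[10] = 2×max(8,18) = 2×18 = 36
f[11] = 2×max(9,27) = 2×27 = 54
f[12] = 3×max(9,27) = 3×27 = 81
One optimal split: 3 + 3 + 3 + 3; product 3×3×3×3 = 81.

81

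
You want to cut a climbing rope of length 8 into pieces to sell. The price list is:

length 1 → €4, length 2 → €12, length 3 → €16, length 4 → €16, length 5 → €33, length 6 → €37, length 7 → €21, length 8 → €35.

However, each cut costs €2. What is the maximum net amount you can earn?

47

Consider every possible first cut. r[k] is the best of p[i]+r[k−i] over all sellable i≤k, charging 2 whenever i<k.
r[1] = 4
r[2] = max(4+4-2, 12+0) = 12
r[3] = max(4+12-2, 12+4-2, 16+0) = 16
r[4] = max(4+16-2, 12+12-2, 16+4-2, 16+0) = 22
r[5] = max(4+22-2, 12+16-2, 16+12-2, 16+4-2, 33+0) = 33
r[6] = max(4+33-2, 12+22-2, 16+16-2, 16+12-2, 33+4-2, 37+0) = 37
r[7] = max(4+37-2, 12+33-2, 16+22-2, …, 37+4-2, 21+0) = 43
r[8] = max(4+43-2, 12+37-2, 16+33-2, …, 21+4-2, 35+0) = 47
One optimal plan: pieces 6 + 2 (1 cut) → €49 − €2 = €47.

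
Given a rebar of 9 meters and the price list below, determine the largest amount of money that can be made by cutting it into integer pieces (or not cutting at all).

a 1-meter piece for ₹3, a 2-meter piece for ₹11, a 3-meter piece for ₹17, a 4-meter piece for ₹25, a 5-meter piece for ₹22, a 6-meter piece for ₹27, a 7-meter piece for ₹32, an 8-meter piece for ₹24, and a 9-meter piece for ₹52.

53

Build v[k] bottom-up: v[k] = max over allowed piece i of (p[i] + v[k−i]).
v[1] = 3
v[2] = max(3+3, 11+0) = 11
v[3] = max(3+11, 11+3, 17+0) = 17
v[4] = max(3+17, 11+11, 17+3, 25+0) = 25
v[5] = max(3+25, 11+17, 17+11, 25+3, 22+0) = 28
v[6] = max(3+28, 11+25, 17+17, 25+11, 22+3, 27+0) = 36
v[7] = max(3+36, 11+28, 17+25, …, 27+3, 32+0) = 42
v[8] = max(3+42, 11+36, 17+28, …, 32+3, 24+0) = 50
v[9] = max(3+50, 11+42, 17+36, …, 24+3, 52+0) = 53
One optimal cutting: 4 + 4 + 1 → ₹25 + ₹25 + ₹3 = ₹53.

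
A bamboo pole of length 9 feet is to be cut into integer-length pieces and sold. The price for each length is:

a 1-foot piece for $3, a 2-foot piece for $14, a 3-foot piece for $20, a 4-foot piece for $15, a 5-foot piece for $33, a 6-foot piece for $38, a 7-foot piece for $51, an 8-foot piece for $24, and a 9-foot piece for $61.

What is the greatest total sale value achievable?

65

Build R[k] bottom-up: R[k] = max over allowed piece i of (p[i] + R[k−i]).
R[1] = 3
R[2] = max(3+3, 14+0) = 14
R[3] = max(3+14, 14+3, 20+0) = 20
R[4] = max(3+20, 14+14, 20+3, 15+0) = 28
R[5] = max(3+28, 14+20, 20+14, 15+3, 33+0) = 34
R[6] = max(3+34, 14+28, 20+20, 15+14, 33+3, 38+0) = 42
R[7] = max(3+42, 14+34, 20+28, …, 38+3, 51+0) = 51
R[8] = max(3+51, 14+42, 20+34, …, 51+3, 24+0) = 56
R[9] = max(3+56, 14+51, 20+42, …, 24+3, 61+0) = 65
One optimal cutting: 7 + 2 → $51 + $14 = $65.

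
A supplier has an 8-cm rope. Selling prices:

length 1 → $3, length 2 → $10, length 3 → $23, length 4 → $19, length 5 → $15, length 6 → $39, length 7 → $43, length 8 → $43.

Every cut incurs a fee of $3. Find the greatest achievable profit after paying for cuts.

Build v[k] bottom-up: v[k] = max over allowed piece i of (p[i] + v[k−i]) − 3 per cut.
v[1] = 3
v[2] = max(3+3-3, 10+0) = 10
v[3] = max(3+10-3, 10+3-3, 23+0) = 23
v[4] = max(3+23-3, 10+10-3, 23+3-3, 19+0) = 23
v[5] = max(3+23-3, 10+23-3, 23+10-3, 19+3-3, 15+0) = 30
v[6] = max(3+30-3, 10+23-3, 23+23-3, 19+10-3, 15+3-3, 39+0) = 43
v[7] = max(3+43-3, 10+30-3, 23+23-3, …, 39+3-3, 43+0) = 43
v[8] = max(3+43-3, 10+43-3, 23+30-3, …, 43+3-3, 43+0) = 50
One optimal plan: pieces 3 + 3 + 2 (2 cuts) → $56 − $6 = $50.

50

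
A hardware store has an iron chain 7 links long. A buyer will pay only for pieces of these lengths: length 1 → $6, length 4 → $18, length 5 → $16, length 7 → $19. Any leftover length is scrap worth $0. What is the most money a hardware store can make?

Build best[k] bottom-up: best[k] = max over allowed piece i of (p[i] + best[k−i]).
best[1] = 6
best[2] = 12  (first piece 1, then best[1]=6)
best[3] = 18  (first piece 1, then best[2]=12)
best[4] = 24  (first piece 1, then best[3]=18)
best[5] = 30  (first piece 1, then best[4]=24)
best[6] = 36  (first piece 1, then best[5]=30)
best[7] = 42  (first piece 1, then best[6]=36)
One optimal cutting: 1 + 1 + 1 + 1 + 1 + 1 + 1 → $42.

42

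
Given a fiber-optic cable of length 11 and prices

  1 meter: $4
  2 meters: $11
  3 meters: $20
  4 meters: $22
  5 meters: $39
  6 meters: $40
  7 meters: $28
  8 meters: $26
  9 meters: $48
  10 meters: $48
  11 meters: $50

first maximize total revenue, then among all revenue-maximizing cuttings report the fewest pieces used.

Consider every possible first cut. r[k] is the best of p[i]+r[k−i] over all sellable i≤k.
r[1] = 4
r[2] = max(4+4, 11+0) = 11
r[3] = max(4+11, 11+4, 20+0) = 20
r[4] = max(4+20, 11+11, 20+4, 22+0) = 24
r[5] = max(4+24, 11+20, 20+11, 22+4, 39+0) = 39
r[6] = max(4+39, 11+24, 20+20, 22+11, 39+4, 40+0) = 43
r[7] = max(4+43, 11+39, 20+24, …, 40+4, 28+0) = 50
r[8] = max(4+50, 11+43, 20+39, …, 28+4, 26+0) = 59
r[9] = max(4+59, 11+50, 20+43, …, 26+4, 48+0) = 63
r[10] = max(4+63, 11+59, 20+50, …, 48+4, 48+0) = 78
r[11] = max(4+78, 11+63, 20+59, …, 48+4, 50+0) = 82
Maximum revenue is $82.
Now minimize piece count subject to staying optimal: for each k, pieces[k] = 1 + min over i with p[i]+r[k−i]=r[k] of pieces[k−i].
pieces[8] = 2
pieces[9] = 3
pieces[10] = 2
pieces[11] = 3

3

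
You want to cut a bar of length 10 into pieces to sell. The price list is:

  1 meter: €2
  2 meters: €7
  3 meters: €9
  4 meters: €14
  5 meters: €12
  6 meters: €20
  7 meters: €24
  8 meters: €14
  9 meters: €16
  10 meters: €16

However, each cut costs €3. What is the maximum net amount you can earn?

Build v[k] bottom-up: v[k] = max over allowed piece i of (p[i] + v[k−i]) − 3 per cut.
v[1] = 2
v[2] = 7
v[3] = 9
v[4] = 14
v[5] = 13  (first piece 1, then v[4]=14)
v[6] = 20
v[7] = 24
v[8] = 25  (first piece 4, then v[4]=14)
v[9] = 28  (first piece 2, then v[7]=24)
v[10] = 31  (first piece 4, then v[6]=20)
One optimal plan: pieces 6 + 4 (1 cut) → €34 − €3 = €31.

31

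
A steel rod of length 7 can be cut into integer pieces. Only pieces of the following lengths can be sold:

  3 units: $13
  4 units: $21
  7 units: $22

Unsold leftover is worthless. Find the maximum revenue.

34

Consider every possible first cut. r[k] is the best of p[i]+r[k−i] over all sellable i≤k.
r[1] = 0
r[2] = 0
r[3] = 13
r[4] = 21
r[5] = 21
r[6] = 26  (first piece 3, then r[3]=13)
r[7] = 34  (first piece 3, then r[4]=21)
One optimal cutting: 4 + 3 → $34.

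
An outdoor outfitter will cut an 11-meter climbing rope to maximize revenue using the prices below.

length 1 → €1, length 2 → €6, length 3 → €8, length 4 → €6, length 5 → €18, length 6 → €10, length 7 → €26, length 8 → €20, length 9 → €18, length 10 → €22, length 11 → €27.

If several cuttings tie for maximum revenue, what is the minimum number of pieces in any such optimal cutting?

3

Consider every possible first cut. r[k] is the best of p[i]+r[k−i] over all sellable i≤k.
r[1] = 1
r[2] = 6
r[3] = 8
r[4] = 12  (first piece 2, then r[2]=6)
r[5] = 18
r[6] = 19  (first piece 1, then r[5]=18)
r[7] = 26
r[8] = 27  (first piece 1, then r[7]=26)
r[9] = 32  (first piece 2, then r[7]=26)
r[10] = 36  (first piece 5, then r[5]=18)
r[11] = 38  (first piece 2, then r[9]=32)
Maximum revenue is €38.
Now minimize piece count subject to staying optimal: for each k, pieces[k] = 1 + min over i with p[i]+r[k−i]=r[k] of pieces[k−i].
pieces[8] = 2
pieces[9] = 2
pieces[10] = 2
pieces[11] = 3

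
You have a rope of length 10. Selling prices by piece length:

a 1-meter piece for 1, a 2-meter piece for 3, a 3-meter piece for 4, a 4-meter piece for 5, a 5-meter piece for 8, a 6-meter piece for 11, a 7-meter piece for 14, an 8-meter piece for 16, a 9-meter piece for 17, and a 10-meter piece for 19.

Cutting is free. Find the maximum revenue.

Consider every possible first cut. best[k] is the best of p[i]+best[k−i] over all sellable i≤k.
best[1] = 1
best[2] = max(1+1, 3+0) = 3
best[3] = max(1+3, 3+1, 4+0) = 4
best[4] = max(1+4, 3+3, 4+1, 5+0) = 6
best[5] = max(1+6, 3+4, 4+3, 5+1, 8+0) = 8
best[6] = max(1+8, 3+6, 4+4, 5+3, 8+1, 11+0) = 11
best[7] = max(1+11, 3+8, 4+6, …, 11+1, 14+0) = 14
best[8] = max(1+14, 3+11, 4+8, …, 14+1, 16+0) = 16
best[9] = max(1+16, 3+14, 4+11, …, 16+1, 17+0) = 17
best[10] = max(1+17, 3+16, 4+14, …, 17+1, 19+0) = 19
One optimal cutting: 8 + 2 → 16 + 3 = 19.

19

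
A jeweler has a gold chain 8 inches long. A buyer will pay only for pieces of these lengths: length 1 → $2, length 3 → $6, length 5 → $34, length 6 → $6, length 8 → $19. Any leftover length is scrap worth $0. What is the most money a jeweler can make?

Consider every possible first cut. r[k] is the best of p[i]+r[k−i] over all sellable i≤k.
r[1] = 2
r[2] = 4  (first piece 1, then r[1]=2)
r[3] = 6  (first piece 1, then r[2]=4)
r[4] = 8  (first piece 1, then r[3]=6)
r[5] = 34
r[6] = 36  (first piece 1, then r[5]=34)
r[7] = 38  (first piece 1, then r[6]=36)
r[8] = 40  (first piece 1, then r[7]=38)
One optimal cutting: 5 + 1 + 1 + 1 → $40.

40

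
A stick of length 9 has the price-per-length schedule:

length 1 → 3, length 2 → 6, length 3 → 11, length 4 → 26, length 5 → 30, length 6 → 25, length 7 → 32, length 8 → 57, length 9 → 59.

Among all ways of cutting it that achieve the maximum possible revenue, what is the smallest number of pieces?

Let r[k] be the best obtainable value from length k. For each k, try every first piece i and keep the best of price[i] + r[k−i].
r[1] = 3
r[2] = max(3+3, 6+0) = 6
r[3] = max(3+6, 6+3, 11+0) = 11
r[4] = max(3+11, 6+6, 11+3, 26+0) = 26
r[5] = max(3+26, 6+11, 11+6, 26+3, 30+0) = 30
r[6] = max(3+30, 6+26, 11+11, 26+6, 30+3, 25+0) = 33
r[7] = max(3+33, 6+30, 11+26, …, 25+3, 32+0) = 37
r[8] = max(3+37, 6+33, 11+30, …, 32+3, 57+0) = 57
r[9] = max(3+57, 6+37, 11+33, …, 57+3, 59+0) = 60
Maximum revenue is 60.
Now minimize piece count subject to staying optimal: for each k, pieces[k] = 1 + min over i with p[i]+r[k−i]=r[k] of pieces[k−i].
pieces[6] = 2
pieces[7] = 2
pieces[8] = 1
pieces[9] = 2

2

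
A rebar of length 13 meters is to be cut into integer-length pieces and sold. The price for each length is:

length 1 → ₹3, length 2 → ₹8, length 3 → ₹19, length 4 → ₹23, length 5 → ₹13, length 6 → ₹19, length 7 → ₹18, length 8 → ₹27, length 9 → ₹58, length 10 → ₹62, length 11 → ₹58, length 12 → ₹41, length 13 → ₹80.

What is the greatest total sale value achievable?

Let best[k] be the best obtainable value from length k. For each k, try every first piece i and keep the best of price[i] + best[k−i].
best[1] = 3
best[2] = 8
best[3] = 19
best[4] = 23
best[5] = 27  (first piece 2, then best[3]=19)
best[6] = 38  (first piece 3, then best[3]=19)
best[7] = 42  (first piece 3, then best[4]=23)
best[8] = 46  (first piece 2, then best[6]=38)
best[9] = 58
best[10] = 62
best[11] = 66  (first piece 2, then best[9]=58)
best[12] = 77  (first piece 3, then best[9]=58)
best[13] = 81  (first piece 3, then best[10]=62)
One optimal cutting: 10 + 3 → ₹62 + ₹19 = ₹81.

81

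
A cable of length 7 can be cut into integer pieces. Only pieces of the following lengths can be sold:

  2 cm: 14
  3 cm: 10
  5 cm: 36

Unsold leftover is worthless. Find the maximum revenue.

50

Consider every possible first cut. r[k] is the best of p[i]+r[k−i] over all sellable i≤k.
r[1] = 0
r[2] = 14
r[3] = max(14+0, 10+0) = 14
r[4] = max(14+14, 10+0) = 28
r[5] = max(14+14, 10+14, 36+0) = 36
r[6] = max(14+28, 10+14, 36+0) = 42
r[7] = max(14+36, 10+28, 36+14) = 50
One optimal cutting: 5 + 2 → 50.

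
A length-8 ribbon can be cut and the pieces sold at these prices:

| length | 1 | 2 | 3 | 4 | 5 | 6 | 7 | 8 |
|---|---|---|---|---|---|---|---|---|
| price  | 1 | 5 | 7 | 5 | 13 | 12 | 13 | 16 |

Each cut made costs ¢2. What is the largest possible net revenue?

Build r[k] bottom-up: r[k] = max over allowed piece i of (p[i] + r[k−i]) − 2 per cut.
r[1] = 1
r[2] = max(1+1-2, 5+0) = 5
r[3] = max(1+5-2, 5+1-2, 7+0) = 7
r[4] = max(1+7-2, 5+5-2, 7+1-2, 5+0) = 8
r[5] = max(1+8-2, 5+7-2, 7+5-2, 5+1-2, 13+0) = 13
r[6] = max(1+13-2, 5+8-2, 7+7-2, 5+5-2, 13+1-2, 12+0) = 12
r[7] = max(1+12-2, 5+13-2, 7+8-2, …, 12+1-2, 13+0) = 16
r[8] = max(1+16-2, 5+12-2, 7+13-2, …, 13+1-2, 16+0) = 18
One optimal plan: pieces 5 + 3 (1 cut) → ¢20 − ¢2 = ¢18.

18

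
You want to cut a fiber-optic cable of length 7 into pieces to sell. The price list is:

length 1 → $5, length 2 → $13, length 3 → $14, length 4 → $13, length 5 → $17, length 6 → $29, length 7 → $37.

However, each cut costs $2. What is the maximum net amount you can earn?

Let r[k] be the best obtainable value from length k. For each k, try every first piece i and keep the best of price[i] + r[k−i] minus the 2 cut fee when i<k.
r[1] = 5
r[2] = 13
r[3] = 16  (first piece 1, then r[2]=13)
r[4] = 24  (first piece 2, then r[2]=13)
r[5] = 27  (first piece 1, then r[4]=24)
r[6] = 35  (first piece 2, then r[4]=24)
r[7] = 38  (first piece 1, then r[6]=35)
One optimal plan: pieces 2 + 2 + 2 + 1 (3 cuts) → $44 − $6 = $38.

38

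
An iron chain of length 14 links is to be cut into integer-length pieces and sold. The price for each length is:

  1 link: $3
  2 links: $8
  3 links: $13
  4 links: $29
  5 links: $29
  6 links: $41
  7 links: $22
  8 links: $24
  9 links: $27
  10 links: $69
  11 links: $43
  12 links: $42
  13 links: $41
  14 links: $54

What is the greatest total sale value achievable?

Build best[k] bottom-up: best[k] = max over allowed piece i of (p[i] + best[k−i]).
best[1] = 3
best[2] = 8
best[3] = 13
best[4] = 29
best[5] = 32  (first piece 1, then best[4]=29)
best[6] = 41
best[7] = 44  (first piece 1, then best[6]=41)
best[8] = 58  (first piece 4, then best[4]=29)
best[9] = 61  (first piece 1, then best[8]=58)
best[10] = 70  (first piece 4, then best[6]=41)
best[11] = 73  (first piece 1, then best[10]=70)
best[12] = 87  (first piece 4, then best[8]=58)
best[13] = 90  (first piece 1, then best[12]=87)
best[14] = 99  (first piece 4, then best[10]=70)
One optimal cutting: 6 + 4 + 4 → $41 + $29 + $29 = $99.

99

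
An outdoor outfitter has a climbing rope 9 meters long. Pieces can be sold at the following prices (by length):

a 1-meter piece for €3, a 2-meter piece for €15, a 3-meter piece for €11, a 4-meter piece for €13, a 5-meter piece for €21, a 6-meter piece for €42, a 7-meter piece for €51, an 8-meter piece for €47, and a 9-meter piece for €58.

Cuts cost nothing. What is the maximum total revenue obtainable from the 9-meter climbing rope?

66

Consider every possible first cut. best[k] is the best of p[i]+best[k−i] over all sellable i≤k.
best[1] = 3
best[2] = 15
best[3] = 18  (first piece 1, then best[2]=15)
best[4] = 30  (first piece 2, then best[2]=15)
best[5] = 33  (first piece 1, then best[4]=30)
best[6] = 45  (first piece 2, then best[4]=30)
best[7] = 51
best[8] = 60  (first piece 2, then best[6]=45)
best[9] = 66  (first piece 2, then best[7]=51)
One optimal cutting: 7 + 2 → €51 + €15 = €66.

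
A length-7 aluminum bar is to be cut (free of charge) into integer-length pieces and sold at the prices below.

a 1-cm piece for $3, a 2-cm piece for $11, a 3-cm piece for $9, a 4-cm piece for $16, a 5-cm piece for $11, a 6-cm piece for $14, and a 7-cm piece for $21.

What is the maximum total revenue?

Let R[k] be the best obtainable value from length k. For each k, try every first piece i and keep the best of price[i] + R[k−i].
R[1] = 3
R[2] = max(3+3, 11+0) = 11
R[3] = max(3+11, 11+3, 9+0) = 14
R[4] = max(3+14, 11+11, 9+3, 16+0) = 22
R[5] = max(3+22, 11+14, 9+11, 16+3, 11+0) = 25
R[6] = max(3+25, 11+22, 9+14, 16+11, 11+3, 14+0) = 33
R[7] = max(3+33, 11+25, 9+22, …, 14+3, 21+0) = 36
One optimal cutting: 2 + 2 + 2 + 1 → $11 + $11 + $11 + $3 = $36.

36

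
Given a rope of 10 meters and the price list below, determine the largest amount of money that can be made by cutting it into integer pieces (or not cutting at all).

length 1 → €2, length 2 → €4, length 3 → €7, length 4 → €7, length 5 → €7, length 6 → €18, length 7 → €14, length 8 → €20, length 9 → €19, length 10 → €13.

Build v[k] bottom-up: v[k] = max over allowed piece i of (p[i] + v[k−i]).
v[1] = 2
v[2] = 4  (first piece 1, then v[1]=2)
v[3] = 7
v[4] = 9  (first piece 1, then v[3]=7)
v[5] = 11  (first piece 1, then v[4]=9)
v[6] = 18
v[7] = 20  (first piece 1, then v[6]=18)
v[8] = 22  (first piece 1, then v[7]=20)
v[9] = 25  (first piece 3, then v[6]=18)
v[10] = 27  (first piece 1, then v[9]=25)
One optimal cutting: 6 + 3 + 1 → €18 + €7 + €2 = €27.

27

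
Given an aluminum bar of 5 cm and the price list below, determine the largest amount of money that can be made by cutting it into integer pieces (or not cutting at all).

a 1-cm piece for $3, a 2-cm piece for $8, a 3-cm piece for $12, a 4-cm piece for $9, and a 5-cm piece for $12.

20

Let best[k] be the best obtainable value from length k. For each k, try every first piece i and keep the best of price[i] + best[k−i].
best[1] = 3
best[2] = max(3+3, 8+0) = 8
best[3] = max(3+8, 8+3, 12+0) = 12
best[4] = max(3+12, 8+8, 12+3, 9+0) = 16
best[5] = max(3+16, 8+12, 12+8, 9+3, 12+0) = 20
One optimal cutting: 3 + 2 → $12 + $8 = $20.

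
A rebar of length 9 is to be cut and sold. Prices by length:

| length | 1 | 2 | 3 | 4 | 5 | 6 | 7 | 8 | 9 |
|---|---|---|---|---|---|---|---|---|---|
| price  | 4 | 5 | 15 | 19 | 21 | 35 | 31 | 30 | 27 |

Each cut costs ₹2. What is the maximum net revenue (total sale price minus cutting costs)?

Let v[k] be the best obtainable value from length k. For each k, try every first piece i and keep the best of price[i] + v[k−i] minus the 2 cut fee when i<k.
v[1] = 4
v[2] = max(4+4-2, 5+0) = 6
v[3] = max(4+6-2, 5+4-2, 15+0) = 15
v[4] = max(4+15-2, 5+6-2, 15+4-2, 19+0) = 19
v[5] = max(4+19-2, 5+15-2, 15+6-2, 19+4-2, 21+0) = 21
v[6] = max(4+21-2, 5+19-2, 15+15-2, 19+6-2, 21+4-2, 35+0) = 35
v[7] = max(4+35-2, 5+21-2, 15+19-2, …, 35+4-2, 31+0) = 37
v[8] = max(4+37-2, 5+35-2, 15+21-2, …, 31+4-2, 30+0) = 39
v[9] = max(4+39-2, 5+37-2, 15+35-2, …, 30+4-2, 27+0) = 48
One optimal plan: pieces 6 + 3 (1 cut) → ₹50 − ₹2 = ₹48.

48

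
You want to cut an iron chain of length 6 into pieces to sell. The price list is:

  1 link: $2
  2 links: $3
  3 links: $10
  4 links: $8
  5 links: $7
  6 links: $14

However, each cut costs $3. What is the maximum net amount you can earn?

Consider every possible first cut. net[k] is the best of p[i]+net[k−i] over all sellable i≤k, charging 3 whenever i<k.
net[1] = 2
net[2] = max(2+2-3, 3+0) = 3
net[3] = max(2+3-3, 3+2-3, 10+0) = 10
net[4] = max(2+10-3, 3+3-3, 10+2-3, 8+0) = 9
net[5] = max(2+9-3, 3+10-3, 10+3-3, 8+2-3, 7+0) = 10
net[6] = max(2+10-3, 3+9-3, 10+10-3, 8+3-3, 7+2-3, 14+0) = 17
One optimal plan: pieces 3 + 3 (1 cut) → $20 − $3 = $17.

17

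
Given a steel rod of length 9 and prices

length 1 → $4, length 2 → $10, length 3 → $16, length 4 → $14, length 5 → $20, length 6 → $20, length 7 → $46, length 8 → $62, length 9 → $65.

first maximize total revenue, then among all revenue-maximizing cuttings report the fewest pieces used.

2

Build r[k] bottom-up: r[k] = max over allowed piece i of (p[i] + r[k−i]).
r[1] = 4
r[2] = 10
r[3] = 16
r[4] = 20  (first piece 1, then r[3]=16)
r[5] = 26  (first piece 2, then r[3]=16)
r[6] = 32  (first piece 3, then r[3]=16)
r[7] = 46
r[8] = 62
r[9] = 66  (first piece 1, then r[8]=62)
Maximum revenue is $66.
Now minimize piece count subject to staying optimal: for each k, pieces[k] = 1 + min over i with p[i]+r[k−i]=r[k] of pieces[k−i].
pieces[6] = 2
pieces[7] = 1
pieces[8] = 1
pieces[9] = 2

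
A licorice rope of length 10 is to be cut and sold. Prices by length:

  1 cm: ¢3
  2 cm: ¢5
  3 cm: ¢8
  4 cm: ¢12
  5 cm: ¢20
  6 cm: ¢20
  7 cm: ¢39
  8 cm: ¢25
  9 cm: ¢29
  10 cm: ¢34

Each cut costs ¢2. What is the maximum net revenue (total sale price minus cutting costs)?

45

Let v[k] be the best obtainable value from length k. For each k, try every first piece i and keep the best of price[i] + v[k−i] minus the 2 cut fee when i<k.
v[1] = 3
v[2] = max(3+3-2, 5+0) = 5
v[3] = max(3+5-2, 5+3-2, 8+0) = 8
v[4] = max(3+8-2, 5+5-2, 8+3-2, 12+0) = 12
v[5] = max(3+12-2, 5+8-2, 8+5-2, 12+3-2, 20+0) = 20
v[6] = max(3+20-2, 5+12-2, 8+8-2, 12+5-2, 20+3-2, 20+0) = 21
v[7] = max(3+21-2, 5+20-2, 8+12-2, …, 20+3-2, 39+0) = 39
v[8] = max(3+39-2, 5+21-2, 8+20-2, …, 39+3-2, 25+0) = 40
v[9] = max(3+40-2, 5+39-2, 8+21-2, …, 25+3-2, 29+0) = 42
v[10] = max(3+42-2, 5+40-2, 8+39-2, …, 29+3-2, 34+0) = 45
One optimal plan: pieces 7 + 3 (1 cut) → ¢47 − ¢2 = ¢45.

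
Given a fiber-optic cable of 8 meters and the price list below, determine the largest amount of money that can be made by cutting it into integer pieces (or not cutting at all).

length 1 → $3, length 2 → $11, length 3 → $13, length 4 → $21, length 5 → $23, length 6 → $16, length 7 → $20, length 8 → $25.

Consider every possible first cut. r[k] is the best of p[i]+r[k−i] over all sellable i≤k.
r[1] = 3
r[2] = max(3+3, 11+0) = 11
r[3] = max(3+11, 11+3, 13+0) = 14
r[4] = max(3+14, 11+11, 13+3, 21+0) = 22
r[5] = max(3+22, 11+14, 13+11, 21+3, 23+0) = 25
r[6] = max(3+25, 11+22, 13+14, 21+11, 23+3, 16+0) = 33
r[7] = max(3+33, 11+25, 13+22, …, 16+3, 20+0) = 36
r[8] = max(3+36, 11+33, 13+25, …, 20+3, 25+0) = 44
One optimal cutting: 2 + 2 + 2 + 2 → $11 + $11 + $11 + $11 = $44.

44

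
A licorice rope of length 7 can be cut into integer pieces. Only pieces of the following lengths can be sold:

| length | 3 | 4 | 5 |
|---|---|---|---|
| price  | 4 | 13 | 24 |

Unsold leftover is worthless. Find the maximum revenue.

Let best[k] be the best obtainable value from length k. For each k, try every first piece i and keep the best of price[i] + best[k−i].
best[1] = 0
best[2] = 0
best[3] = 4
best[4] = max(4+0, 13+0) = 13
best[5] = max(4+0, 13+0, 24+0) = 24
best[6] = max(4+4, 13+0, 24+0) = 24
best[7] = max(4+13, 13+4, 24+0) = 24
One optimal cutting: pieces 5 with 2 cm of scrap → ¢24.

24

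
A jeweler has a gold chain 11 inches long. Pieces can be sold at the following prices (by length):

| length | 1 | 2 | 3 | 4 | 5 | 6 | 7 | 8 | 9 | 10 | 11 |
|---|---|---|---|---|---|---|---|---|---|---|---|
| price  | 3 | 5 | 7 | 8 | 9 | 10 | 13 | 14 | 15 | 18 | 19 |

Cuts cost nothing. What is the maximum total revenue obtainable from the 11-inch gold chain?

Build best[k] bottom-up: best[k] = max over allowed piece i of (p[i] + best[k−i]).
best[1] = 3
best[2] = max(3+3, 5+0) = 6
best[3] = max(3+6, 5+3, 7+0) = 9
best[4] = max(3+9, 5+6, 7+3, 8+0) = 12
best[5] = max(3+12, 5+9, 7+6, 8+3, 9+0) = 15
best[6] = max(3+15, 5+12, 7+9, 8+6, 9+3, 10+0) = 18
best[7] = max(3+18, 5+15, 7+12, …, 10+3, 13+0) = 21
best[8] = max(3+21, 5+18, 7+15, …, 13+3, 14+0) = 24
best[9] = max(3+24, 5+21, 7+18, …, 14+3, 15+0) = 27
best[10] = max(3+27, 5+24, 7+21, …, 15+3, 18+0) = 30
best[11] = max(3+30, 5+27, 7+24, …, 18+3, 19+0) = 33
One optimal cutting: 1 + 1 + 1 + 1 + 1 + 1 + 1 + 1 + 1 + 1 + 1 → $3 + $3 + $3 + $3 + $3 + $3 + $3 + $3 + $3 + $3 + $3 = $33.

33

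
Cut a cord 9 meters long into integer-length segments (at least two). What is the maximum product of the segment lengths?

Let g[k] be the best product for length k (with at least one cut). For each first piece i, the rest contributes max(k−i, g[k−i]).
g[2] = 1×max(1,0) = 1×1 = 1
g[3] = 1×max(2,1) = 1×2 = 2
g[4] = 2×max(2,1) = 2×2 = 4
g[5] = 2×max(3,2) = 2×3 = 6
g[6] = 3×max(3,2) = 3×3 = 9
g[7] = 2×max(5,6) = 2×6 = 12
g[8] = 2×max(6,9) = 2×9 = 18
g[9] = 3×max(6,9) = 3×9 = 27
One optimal split: 3 + 3 + 3; product 3×3×3 = 27.

27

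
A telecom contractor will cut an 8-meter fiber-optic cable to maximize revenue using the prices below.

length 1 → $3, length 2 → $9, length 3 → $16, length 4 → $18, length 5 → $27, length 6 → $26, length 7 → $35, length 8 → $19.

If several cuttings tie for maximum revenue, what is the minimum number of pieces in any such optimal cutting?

2

Consider every possible first cut. r[k] is the best of p[i]+r[k−i] over all sellable i≤k.
r[1] = 3
r[2] = max(3+3, 9+0) = 9
r[3] = max(3+9, 9+3, 16+0) = 16
r[4] = max(3+16, 9+9, 16+3, 18+0) = 19
r[5] = max(3+19, 9+16, 16+9, 18+3, 27+0) = 27
r[6] = max(3+27, 9+19, 16+16, 18+9, 27+3, 26+0) = 32
r[7] = max(3+32, 9+27, 16+19, …, 26+3, 35+0) = 36
r[8] = max(3+36, 9+32, 16+27, …, 35+3, 19+0) = 43
Maximum revenue is $43.
Now minimize piece count subject to staying optimal: for each k, pieces[k] = 1 + min over i with p[i]+r[k−i]=r[k] of pieces[k−i].
pieces[5] = 1
pieces[6] = 2
pieces[7] = 2
pieces[8] = 2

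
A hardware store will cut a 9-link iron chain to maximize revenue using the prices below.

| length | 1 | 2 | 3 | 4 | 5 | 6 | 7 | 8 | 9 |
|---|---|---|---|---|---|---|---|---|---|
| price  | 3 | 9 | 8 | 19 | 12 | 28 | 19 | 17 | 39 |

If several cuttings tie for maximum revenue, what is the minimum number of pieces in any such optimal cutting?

3

Build r[k] bottom-up: r[k] = max over allowed piece i of (p[i] + r[k−i]).
r[1] = 3
r[2] = max(3+3, 9+0) = 9
r[3] = max(3+9, 9+3, 8+0) = 12
r[4] = max(3+12, 9+9, 8+3, 19+0) = 19
r[5] = max(3+19, 9+12, 8+9, 19+3, 12+0) = 22
r[6] = max(3+22, 9+19, 8+12, 19+9, 12+3, 28+0) = 28
r[7] = max(3+28, 9+22, 8+19, …, 28+3, 19+0) = 31
r[8] = max(3+31, 9+28, 8+22, …, 19+3, 17+0) = 38
r[9] = max(3+38, 9+31, 8+28, …, 17+3, 39+0) = 41
Maximum revenue is $41.
Now minimize piece count subject to staying optimal: for each k, pieces[k] = 1 + min over i with p[i]+r[k−i]=r[k] of pieces[k−i].
pieces[6] = 1
pieces[7] = 2
pieces[8] = 2
pieces[9] = 3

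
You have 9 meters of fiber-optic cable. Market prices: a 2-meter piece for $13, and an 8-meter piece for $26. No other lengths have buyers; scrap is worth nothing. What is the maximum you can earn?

Consider every possible first cut. best[k] is the best of p[i]+best[k−i] over all sellable i≤k.
best[1] = 0
best[2] = 13
best[3] = 13
best[4] = 26  (first piece 2, then best[2]=13)
best[5] = 26
best[6] = 39  (first piece 2, then best[4]=26)
best[7] = 39
best[8] = max(13+39, 26+0) = 52
best[9] = max(13+39, 26+0) = 52
One optimal cutting: pieces 2 + 2 + 2 + 2 with 1 meter of scrap → $52.

52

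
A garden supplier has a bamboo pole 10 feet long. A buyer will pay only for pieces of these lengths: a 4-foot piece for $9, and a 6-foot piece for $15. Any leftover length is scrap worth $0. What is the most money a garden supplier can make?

Let f[k] be the best obtainable value from length k. For each k, try every first piece i and keep the best of price[i] + f[k−i].
f[1] = 0
f[2] = 0
f[3] = 0
f[4] = 9
f[5] = 9
f[6] = 15
f[7] = 15
f[8] = 18  (first piece 4, then f[4]=9)
f[9] = 18
f[10] = 24  (first piece 4, then f[6]=15)
One optimal cutting: 6 + 4 → $24.

24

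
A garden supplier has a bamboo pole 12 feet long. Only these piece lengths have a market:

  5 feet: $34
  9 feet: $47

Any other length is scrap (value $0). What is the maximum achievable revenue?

68

Consider every possible first cut. r[k] is the best of p[i]+r[k−i] over all sellable i≤k.
r[1] = 0
r[2] = 0
r[3] = 0
r[4] = 0
r[5] = 34
r[6] = 34
r[7] = 34
r[8] = 34
r[9] = 47
r[10] = 68  (first piece 5, then r[5]=34)
r[11] = 68
r[12] = 68
One optimal cutting: pieces 5 + 5 with 2 feet of scrap → $68.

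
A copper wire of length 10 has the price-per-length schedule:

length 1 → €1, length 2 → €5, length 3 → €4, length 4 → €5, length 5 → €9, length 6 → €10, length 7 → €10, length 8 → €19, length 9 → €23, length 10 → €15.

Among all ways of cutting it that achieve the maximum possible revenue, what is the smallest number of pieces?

Consider every possible first cut. r[k] is the best of p[i]+r[k−i] over all sellable i≤k.
r[1] = 1
r[2] = max(1+1, 5+0) = 5
r[3] = max(1+5, 5+1, 4+0) = 6
r[4] = max(1+6, 5+5, 4+1, 5+0) = 10
r[5] = max(1+10, 5+6, 4+5, 5+1, 9+0) = 11
r[6] = max(1+11, 5+10, 4+6, 5+5, 9+1, 10+0) = 15
r[7] = max(1+15, 5+11, 4+10, …, 10+1, 10+0) = 16
r[8] = max(1+16, 5+15, 4+11, …, 10+1, 19+0) = 20
r[9] = max(1+20, 5+16, 4+15, …, 19+1, 23+0) = 23
r[10] = max(1+23, 5+20, 4+16, …, 23+1, 15+0) = 25
Maximum revenue is €25.
Now minimize piece count subject to staying optimal: for each k, pieces[k] = 1 + min over i with p[i]+r[k−i]=r[k] of pieces[k−i].
pieces[7] = 4
pieces[8] = 4
pieces[9] = 1
pieces[10] = 5

5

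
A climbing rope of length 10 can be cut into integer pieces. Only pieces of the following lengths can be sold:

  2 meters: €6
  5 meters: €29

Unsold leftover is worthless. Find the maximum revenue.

Consider every possible first cut. r[k] is the best of p[i]+r[k−i] over all sellable i≤k.
r[1] = 0
r[2] = 6
r[3] = 6
r[4] = 12  (first piece 2, then r[2]=6)
r[5] = max(6+6, 29+0) = 29
r[6] = max(6+12, 29+0) = 29
r[7] = max(6+29, 29+6) = 35
r[8] = max(6+29, 29+6) = 35
r[9] = max(6+35, 29+12) = 41
r[10] = max(6+35, 29+29) = 58
One optimal cutting: 5 + 5 → €58.

58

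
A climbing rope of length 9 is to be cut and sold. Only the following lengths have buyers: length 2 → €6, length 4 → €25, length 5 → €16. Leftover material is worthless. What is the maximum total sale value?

Build best[k] bottom-up: best[k] = max over allowed piece i of (p[i] + best[k−i]).
best[1] = 0
best[2] = 6
best[3] = 6
best[4] = max(6+6, 25+0) = 25
best[5] = max(6+6, 25+0, 16+0) = 25
best[6] = max(6+25, 25+6, 16+0) = 31
best[7] = max(6+25, 25+6, 16+6) = 31
best[8] = max(6+31, 25+25, 16+6) = 50
best[9] = max(6+31, 25+25, 16+25) = 50
One optimal cutting: pieces 4 + 4 with 1 meter of scrap → €50.

50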